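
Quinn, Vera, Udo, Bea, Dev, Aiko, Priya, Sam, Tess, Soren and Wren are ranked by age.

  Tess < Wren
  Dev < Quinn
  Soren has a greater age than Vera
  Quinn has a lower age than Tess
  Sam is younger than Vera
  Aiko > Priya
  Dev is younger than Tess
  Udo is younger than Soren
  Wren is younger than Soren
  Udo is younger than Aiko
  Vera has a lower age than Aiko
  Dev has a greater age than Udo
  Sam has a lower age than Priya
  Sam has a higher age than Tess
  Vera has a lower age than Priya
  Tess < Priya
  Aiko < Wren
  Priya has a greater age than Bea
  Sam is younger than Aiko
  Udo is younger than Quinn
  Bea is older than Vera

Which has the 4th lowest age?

The consecutive relations fix a unique order: Udo < Dev < Quinn < Tess < Sam < Vera < Bea < Priya < Aiko < Wren < Soren.
The 4th smallest is Tess.

Tess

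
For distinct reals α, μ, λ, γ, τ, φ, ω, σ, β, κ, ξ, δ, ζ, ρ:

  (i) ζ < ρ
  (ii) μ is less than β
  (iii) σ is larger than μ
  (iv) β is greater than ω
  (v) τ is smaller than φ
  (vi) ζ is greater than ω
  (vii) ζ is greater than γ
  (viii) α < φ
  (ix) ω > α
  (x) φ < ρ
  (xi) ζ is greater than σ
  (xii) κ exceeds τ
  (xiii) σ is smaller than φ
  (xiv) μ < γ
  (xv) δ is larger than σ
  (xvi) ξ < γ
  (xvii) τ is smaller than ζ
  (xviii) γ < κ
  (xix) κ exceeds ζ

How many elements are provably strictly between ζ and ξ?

1

The relations place ξ below ζ. An element lies strictly between them when it is forced above ξ and also forced below ζ.
Above ξ: {γ, κ, ρ}. Below ζ: {μ, σ, α, τ, ω, γ}.
Intersection: {γ} — 1.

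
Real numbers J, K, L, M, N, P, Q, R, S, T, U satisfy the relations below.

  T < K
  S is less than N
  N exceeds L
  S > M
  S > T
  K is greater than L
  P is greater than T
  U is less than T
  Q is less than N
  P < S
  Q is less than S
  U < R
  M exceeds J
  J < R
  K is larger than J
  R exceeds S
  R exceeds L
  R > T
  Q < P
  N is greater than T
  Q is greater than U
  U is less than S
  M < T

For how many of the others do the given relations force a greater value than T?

Directly above T: K, P, S, N, R.
Nothing else is reachable above T; 5 in all.

5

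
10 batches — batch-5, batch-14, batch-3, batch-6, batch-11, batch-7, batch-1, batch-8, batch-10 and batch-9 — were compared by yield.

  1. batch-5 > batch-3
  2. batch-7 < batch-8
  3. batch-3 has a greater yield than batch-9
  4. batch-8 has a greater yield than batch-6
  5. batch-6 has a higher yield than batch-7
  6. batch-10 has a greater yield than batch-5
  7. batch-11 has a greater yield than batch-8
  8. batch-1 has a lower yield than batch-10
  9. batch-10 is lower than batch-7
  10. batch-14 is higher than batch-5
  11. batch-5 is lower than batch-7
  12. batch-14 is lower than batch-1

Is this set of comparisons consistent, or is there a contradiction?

The single ordering batch-9 < batch-3 < batch-5 < batch-14 < batch-1 < batch-10 < batch-7 < batch-6 < batch-8 < batch-11 satisfies every listed relation, so no contradiction arises.

consistent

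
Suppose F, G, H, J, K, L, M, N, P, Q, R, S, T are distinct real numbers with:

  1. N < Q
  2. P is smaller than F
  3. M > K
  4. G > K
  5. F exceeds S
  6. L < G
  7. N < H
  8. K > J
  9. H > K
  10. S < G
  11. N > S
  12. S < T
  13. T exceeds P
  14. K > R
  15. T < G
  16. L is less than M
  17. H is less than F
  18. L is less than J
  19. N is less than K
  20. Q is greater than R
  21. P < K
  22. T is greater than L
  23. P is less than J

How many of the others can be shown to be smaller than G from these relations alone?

Directly below G: S, L, T, K.
One step further: P, N, R, J (8 so far).
No other element is forced below G by the given relations, so the count is 8.

8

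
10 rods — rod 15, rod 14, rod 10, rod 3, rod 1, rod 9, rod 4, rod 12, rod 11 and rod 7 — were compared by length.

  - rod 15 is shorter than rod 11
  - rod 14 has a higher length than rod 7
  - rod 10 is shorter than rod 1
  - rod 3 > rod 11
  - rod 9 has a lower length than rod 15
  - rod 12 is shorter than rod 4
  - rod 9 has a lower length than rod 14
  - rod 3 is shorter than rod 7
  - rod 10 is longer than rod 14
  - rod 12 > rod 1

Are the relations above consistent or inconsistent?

consistent

The single ordering rod 9 < rod 15 < rod 11 < rod 3 < rod 7 < rod 14 < rod 10 < rod 1 < rod 12 < rod 4 satisfies every listed relation, so no contradiction arises.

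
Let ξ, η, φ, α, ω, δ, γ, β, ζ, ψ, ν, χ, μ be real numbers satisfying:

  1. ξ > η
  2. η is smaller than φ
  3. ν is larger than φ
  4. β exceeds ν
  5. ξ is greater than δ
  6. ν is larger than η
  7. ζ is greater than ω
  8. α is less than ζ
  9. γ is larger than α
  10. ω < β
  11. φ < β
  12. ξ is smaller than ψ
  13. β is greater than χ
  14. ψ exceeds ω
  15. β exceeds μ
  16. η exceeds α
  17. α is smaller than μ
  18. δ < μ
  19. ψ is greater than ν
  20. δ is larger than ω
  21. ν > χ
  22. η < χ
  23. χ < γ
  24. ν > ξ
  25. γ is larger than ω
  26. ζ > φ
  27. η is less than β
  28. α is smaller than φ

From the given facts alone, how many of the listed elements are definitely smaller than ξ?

4

Directly below ξ: δ, η.
One step further: α, ω (4 so far).
Nothing else is reachable below ξ; 4 in all.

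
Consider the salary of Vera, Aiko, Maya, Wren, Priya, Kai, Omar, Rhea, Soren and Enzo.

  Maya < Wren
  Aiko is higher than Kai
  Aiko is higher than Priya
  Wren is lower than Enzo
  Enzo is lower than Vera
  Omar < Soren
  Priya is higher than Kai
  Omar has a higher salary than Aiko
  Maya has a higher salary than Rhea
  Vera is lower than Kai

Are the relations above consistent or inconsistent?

consistent

Every relation is compatible with Rhea < Maya < Wren < Enzo < Vera < Kai < Priya < Aiko < Omar < Soren; the set is consistent.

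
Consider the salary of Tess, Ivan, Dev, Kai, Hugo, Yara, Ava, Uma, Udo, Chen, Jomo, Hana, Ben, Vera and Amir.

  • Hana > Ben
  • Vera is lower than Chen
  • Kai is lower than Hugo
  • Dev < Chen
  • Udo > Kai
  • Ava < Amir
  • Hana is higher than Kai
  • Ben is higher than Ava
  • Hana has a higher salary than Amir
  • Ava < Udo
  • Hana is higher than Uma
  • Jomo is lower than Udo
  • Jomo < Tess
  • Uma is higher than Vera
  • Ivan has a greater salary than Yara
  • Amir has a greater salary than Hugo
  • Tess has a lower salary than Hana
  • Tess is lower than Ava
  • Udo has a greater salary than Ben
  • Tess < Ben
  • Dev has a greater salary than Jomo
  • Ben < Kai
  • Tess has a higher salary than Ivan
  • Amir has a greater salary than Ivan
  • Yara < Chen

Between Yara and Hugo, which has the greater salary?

Yara < Ivan and Ivan < Tess give Yara < Tess.
Then Tess < Ava extends the chain to Ava.
With Ava < Ben: Yara < Ivan < Tess < Ava < Ben.
With Ben < Kai: Yara < Ivan < Tess < Ava < Ben < Kai.
Then Kai < Hugo extends the chain to Hugo.
So Yara < Hugo; Hugo is the higher of the two.

Hugo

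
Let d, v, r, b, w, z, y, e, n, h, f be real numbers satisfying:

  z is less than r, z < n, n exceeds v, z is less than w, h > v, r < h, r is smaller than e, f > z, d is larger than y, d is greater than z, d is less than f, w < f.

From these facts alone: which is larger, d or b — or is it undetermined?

undetermined

Following every chain through b: nothing is chained to b.
d is not reached, and no chain runs the other way from d to b.
So the given relations leave the order of b and d undetermined.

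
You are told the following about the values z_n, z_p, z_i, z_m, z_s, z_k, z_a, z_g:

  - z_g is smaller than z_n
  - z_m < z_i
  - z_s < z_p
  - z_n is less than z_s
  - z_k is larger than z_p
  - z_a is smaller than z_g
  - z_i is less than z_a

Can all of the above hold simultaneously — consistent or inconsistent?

consistent

Every relation is compatible with z_m < z_i < z_a < z_g < z_n < z_s < z_p < z_k; the set is consistent.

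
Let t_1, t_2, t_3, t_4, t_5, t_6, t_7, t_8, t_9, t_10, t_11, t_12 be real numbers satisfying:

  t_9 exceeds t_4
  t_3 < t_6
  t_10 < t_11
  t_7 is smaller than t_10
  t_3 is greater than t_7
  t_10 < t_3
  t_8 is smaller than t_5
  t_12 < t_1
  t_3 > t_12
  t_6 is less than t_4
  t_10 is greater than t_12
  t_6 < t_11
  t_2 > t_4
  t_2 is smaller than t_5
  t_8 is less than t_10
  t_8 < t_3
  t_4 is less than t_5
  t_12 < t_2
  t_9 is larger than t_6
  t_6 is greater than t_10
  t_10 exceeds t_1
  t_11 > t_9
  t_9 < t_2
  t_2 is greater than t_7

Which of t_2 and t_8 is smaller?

Link the given pairs in sequence: t_8 < t_10; t_10 < t_3; t_3 < t_6; t_6 < t_4; t_4 < t_9; t_9 < t_2.
Together: t_8 < t_10 < t_3 < t_6 < t_4 < t_9 < t_2.
So t_8 < t_2; t_8 is the smaller of the two.

t_8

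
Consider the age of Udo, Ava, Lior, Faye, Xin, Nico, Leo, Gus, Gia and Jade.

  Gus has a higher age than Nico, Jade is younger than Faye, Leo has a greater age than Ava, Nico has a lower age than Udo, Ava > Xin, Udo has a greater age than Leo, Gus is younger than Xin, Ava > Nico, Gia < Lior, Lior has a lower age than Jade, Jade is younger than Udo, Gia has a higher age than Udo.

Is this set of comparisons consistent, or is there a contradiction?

inconsistent

Chaining the given relations yields Udo < Gia < Lior < Jade, so Udo < Jade. But one relation states Jade < Udo. These cannot both hold.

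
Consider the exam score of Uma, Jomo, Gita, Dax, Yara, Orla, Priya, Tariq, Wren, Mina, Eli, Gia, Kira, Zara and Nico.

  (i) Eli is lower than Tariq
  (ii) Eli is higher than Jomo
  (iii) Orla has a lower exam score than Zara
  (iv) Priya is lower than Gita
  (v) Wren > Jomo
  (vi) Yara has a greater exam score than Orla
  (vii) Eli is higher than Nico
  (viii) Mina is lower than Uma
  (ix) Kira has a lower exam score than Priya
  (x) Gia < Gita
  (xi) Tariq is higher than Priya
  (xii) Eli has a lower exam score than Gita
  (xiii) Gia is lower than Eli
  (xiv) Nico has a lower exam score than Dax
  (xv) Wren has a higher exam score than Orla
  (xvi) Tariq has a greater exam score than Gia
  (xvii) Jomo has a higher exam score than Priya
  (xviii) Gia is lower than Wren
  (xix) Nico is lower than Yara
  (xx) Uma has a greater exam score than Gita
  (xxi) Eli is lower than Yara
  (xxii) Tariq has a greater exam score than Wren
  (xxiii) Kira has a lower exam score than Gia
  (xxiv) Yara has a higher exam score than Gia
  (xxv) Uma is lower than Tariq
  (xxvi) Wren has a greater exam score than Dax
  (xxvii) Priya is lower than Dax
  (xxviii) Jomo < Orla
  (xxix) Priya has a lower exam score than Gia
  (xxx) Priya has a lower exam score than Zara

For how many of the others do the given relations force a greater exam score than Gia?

6

Directly above Gia: Eli, Gita, Yara, Wren, Tariq.
One step further: Uma (6 so far).
No other element is forced above Gia by the given relations, so the count is 6.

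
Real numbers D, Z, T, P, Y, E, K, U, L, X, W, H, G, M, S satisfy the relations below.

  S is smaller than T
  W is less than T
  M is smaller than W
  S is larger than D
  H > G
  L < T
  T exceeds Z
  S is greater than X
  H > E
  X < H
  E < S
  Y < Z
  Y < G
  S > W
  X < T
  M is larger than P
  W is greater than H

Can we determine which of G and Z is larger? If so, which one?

Following every chain through G: above G we get H, W, S, T; below G we get Y.
Z is not reached, and no chain runs the other way from Z to G.
So the given relations leave the order of G and Z undetermined.

undetermined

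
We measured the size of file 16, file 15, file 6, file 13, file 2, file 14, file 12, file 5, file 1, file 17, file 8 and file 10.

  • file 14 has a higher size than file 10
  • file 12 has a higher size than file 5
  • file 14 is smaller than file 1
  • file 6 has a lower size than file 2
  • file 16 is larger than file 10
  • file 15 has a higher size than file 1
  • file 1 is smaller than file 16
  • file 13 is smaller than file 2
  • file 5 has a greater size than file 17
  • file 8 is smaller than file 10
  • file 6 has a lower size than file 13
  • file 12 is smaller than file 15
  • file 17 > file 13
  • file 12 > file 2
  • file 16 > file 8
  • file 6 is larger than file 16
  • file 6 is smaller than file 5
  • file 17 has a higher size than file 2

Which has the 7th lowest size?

The consecutive relations fix a unique order: file 8 < file 10 < file 14 < file 1 < file 16 < file 6 < file 13 < file 2 < file 17 < file 5 < file 12 < file 15.
Counting 7 from the smallest end gives file 13.

file 13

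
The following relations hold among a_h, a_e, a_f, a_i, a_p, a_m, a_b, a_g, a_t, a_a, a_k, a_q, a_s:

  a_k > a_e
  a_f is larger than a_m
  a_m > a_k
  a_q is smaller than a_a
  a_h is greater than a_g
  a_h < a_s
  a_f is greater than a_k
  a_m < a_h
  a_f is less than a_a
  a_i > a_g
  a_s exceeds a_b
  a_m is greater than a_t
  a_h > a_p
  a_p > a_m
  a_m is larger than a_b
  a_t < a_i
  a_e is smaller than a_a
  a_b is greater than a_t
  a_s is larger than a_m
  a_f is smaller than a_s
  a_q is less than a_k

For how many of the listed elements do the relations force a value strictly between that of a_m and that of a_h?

The relations place a_m below a_h. An element lies strictly between them when it is forced above a_m and also forced below a_h.
Above a_m: {a_p, a_f, a_a, a_s}. Below a_h: {a_e, a_q, a_k, a_t, a_b, a_p, a_g}.
Intersection: {a_p} — 1.

1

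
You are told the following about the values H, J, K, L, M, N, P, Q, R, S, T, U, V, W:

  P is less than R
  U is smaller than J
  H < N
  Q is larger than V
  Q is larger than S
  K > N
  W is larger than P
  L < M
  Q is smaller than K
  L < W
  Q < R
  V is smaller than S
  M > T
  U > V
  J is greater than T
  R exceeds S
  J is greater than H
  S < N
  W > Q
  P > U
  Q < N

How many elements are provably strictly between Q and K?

The relations place Q below K. An element lies strictly between them when it is forced above Q and also forced below K.
Above Q: {N, W, R}. Below K: {H, V, S, N}.
Intersection: {N} — 1.

1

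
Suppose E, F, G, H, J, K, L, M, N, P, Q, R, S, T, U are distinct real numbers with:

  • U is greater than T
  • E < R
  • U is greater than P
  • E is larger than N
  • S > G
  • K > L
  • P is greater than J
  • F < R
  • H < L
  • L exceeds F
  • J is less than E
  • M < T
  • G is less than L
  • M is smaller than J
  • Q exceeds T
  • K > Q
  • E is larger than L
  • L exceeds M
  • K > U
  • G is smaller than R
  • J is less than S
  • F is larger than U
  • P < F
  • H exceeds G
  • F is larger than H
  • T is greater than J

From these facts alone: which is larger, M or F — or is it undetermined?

The relevant relations are M < J; J < P; P < U; U < F.
Chaining these gives M < J < P < U < F.
So F is larger.

F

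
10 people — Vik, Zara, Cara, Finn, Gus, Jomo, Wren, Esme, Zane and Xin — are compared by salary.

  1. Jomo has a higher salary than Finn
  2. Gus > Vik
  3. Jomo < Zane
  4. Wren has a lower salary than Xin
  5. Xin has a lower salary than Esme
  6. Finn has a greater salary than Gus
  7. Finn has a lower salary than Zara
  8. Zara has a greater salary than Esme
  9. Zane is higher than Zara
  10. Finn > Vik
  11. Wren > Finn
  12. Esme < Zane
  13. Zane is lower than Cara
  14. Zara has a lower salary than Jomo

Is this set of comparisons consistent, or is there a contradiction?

consistent

Every relation is compatible with Vik < Gus < Finn < Wren < Xin < Esme < Zara < Jomo < Zane < Cara; the set is consistent.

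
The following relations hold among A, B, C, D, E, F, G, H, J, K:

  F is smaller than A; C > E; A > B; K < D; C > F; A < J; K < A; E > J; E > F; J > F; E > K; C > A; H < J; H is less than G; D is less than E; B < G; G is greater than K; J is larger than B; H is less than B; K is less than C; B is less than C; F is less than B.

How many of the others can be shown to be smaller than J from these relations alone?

5

Directly below J: F, H, B, A.
One step further: K (5 so far).
Nothing else is reachable below J; 5 in all.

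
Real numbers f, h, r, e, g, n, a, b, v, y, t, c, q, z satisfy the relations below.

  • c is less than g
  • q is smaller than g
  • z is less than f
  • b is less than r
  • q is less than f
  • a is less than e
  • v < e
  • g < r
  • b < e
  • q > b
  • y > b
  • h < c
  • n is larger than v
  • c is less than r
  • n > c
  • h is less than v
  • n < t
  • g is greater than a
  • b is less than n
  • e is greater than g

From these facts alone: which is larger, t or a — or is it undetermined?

Following every chain through a: above a we get g, e, r.
t is not reached, and no chain runs the other way from t to a.
So the given relations leave the order of a and t undetermined.

undetermined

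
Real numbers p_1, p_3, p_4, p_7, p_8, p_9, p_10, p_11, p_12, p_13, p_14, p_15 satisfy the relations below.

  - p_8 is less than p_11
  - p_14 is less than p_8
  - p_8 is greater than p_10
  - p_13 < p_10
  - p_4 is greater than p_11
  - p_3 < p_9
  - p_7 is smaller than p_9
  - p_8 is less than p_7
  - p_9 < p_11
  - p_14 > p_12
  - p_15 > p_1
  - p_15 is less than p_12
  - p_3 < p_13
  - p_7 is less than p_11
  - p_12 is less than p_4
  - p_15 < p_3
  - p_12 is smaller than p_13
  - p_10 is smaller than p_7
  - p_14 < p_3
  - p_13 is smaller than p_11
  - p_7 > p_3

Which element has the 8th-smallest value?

p_8

The consecutive relations fix a unique order: p_1 < p_15 < p_12 < p_14 < p_3 < p_13 < p_10 < p_8 < p_7 < p_9 < p_11 < p_4.
The 8th smallest is p_8.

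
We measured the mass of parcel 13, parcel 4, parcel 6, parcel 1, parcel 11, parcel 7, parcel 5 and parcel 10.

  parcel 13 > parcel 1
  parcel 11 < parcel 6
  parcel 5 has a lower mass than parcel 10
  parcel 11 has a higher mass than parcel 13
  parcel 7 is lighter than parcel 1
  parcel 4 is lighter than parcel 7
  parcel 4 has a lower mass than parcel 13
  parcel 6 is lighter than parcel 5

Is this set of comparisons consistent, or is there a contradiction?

The single ordering parcel 4 < parcel 7 < parcel 1 < parcel 13 < parcel 11 < parcel 6 < parcel 5 < parcel 10 satisfies every listed relation, so no contradiction arises.

consistent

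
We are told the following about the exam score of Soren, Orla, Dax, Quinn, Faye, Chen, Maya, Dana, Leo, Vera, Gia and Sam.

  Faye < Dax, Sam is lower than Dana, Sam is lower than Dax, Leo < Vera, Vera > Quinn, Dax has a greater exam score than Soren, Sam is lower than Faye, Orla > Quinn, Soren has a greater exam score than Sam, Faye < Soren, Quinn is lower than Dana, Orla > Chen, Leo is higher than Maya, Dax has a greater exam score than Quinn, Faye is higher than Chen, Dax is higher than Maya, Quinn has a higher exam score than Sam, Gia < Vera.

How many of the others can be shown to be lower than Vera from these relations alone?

5

The elements the relations force below Vera are Sam, Quinn, Maya, Leo, Gia — no chain reaches any other.
That is 5.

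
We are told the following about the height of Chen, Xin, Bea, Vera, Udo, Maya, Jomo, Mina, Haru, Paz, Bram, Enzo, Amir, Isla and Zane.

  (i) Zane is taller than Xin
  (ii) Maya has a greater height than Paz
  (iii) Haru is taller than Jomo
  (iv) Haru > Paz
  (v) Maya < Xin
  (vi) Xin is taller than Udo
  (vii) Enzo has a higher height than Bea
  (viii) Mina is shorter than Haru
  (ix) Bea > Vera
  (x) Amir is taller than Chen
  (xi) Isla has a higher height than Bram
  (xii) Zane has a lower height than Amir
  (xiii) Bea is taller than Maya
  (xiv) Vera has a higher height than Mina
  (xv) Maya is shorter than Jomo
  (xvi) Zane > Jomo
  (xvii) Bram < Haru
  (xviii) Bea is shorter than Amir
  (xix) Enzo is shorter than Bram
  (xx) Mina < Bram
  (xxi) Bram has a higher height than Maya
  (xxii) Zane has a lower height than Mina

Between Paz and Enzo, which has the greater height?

Enzo

Paz < Maya and Maya < Xin give Paz < Xin.
With Xin < Zane: Paz < Maya < Xin < Zane.
Then Zane < Mina extends the chain to Mina.
With Mina < Vera: Paz < Maya < Xin < Zane < Mina < Vera.
With Vera < Bea: Paz < Maya < Xin < Zane < Mina < Vera < Bea.
With Bea < Enzo: Paz < Maya < Xin < Zane < Mina < Vera < Bea < Enzo.
So Paz < Enzo; Enzo is the taller of the two.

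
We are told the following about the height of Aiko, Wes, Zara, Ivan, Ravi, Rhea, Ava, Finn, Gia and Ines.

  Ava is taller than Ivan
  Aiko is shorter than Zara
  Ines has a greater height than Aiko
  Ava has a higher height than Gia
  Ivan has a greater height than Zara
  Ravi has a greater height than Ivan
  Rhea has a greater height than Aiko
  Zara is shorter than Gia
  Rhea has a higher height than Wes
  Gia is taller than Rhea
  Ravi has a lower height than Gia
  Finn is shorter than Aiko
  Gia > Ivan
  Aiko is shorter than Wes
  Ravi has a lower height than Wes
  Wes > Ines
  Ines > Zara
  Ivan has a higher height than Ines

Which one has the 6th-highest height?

Ivan

The consecutive relations fix a unique order: Finn < Aiko < Zara < Ines < Ivan < Ravi < Wes < Rhea < Gia < Ava.
Counting 6 from the largest end gives Ivan.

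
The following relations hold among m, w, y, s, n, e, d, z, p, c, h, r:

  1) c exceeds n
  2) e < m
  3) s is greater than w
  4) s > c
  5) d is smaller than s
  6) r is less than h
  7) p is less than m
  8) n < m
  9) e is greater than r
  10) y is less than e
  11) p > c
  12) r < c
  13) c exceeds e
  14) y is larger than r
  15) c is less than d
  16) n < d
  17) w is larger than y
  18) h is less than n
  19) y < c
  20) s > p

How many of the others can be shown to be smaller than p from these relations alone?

From p the given relations immediately reach c.
From those, r, y, e, n — 5 in total.
From those, h — 6 in total.
Nothing else is reachable below p; 6 in all.

6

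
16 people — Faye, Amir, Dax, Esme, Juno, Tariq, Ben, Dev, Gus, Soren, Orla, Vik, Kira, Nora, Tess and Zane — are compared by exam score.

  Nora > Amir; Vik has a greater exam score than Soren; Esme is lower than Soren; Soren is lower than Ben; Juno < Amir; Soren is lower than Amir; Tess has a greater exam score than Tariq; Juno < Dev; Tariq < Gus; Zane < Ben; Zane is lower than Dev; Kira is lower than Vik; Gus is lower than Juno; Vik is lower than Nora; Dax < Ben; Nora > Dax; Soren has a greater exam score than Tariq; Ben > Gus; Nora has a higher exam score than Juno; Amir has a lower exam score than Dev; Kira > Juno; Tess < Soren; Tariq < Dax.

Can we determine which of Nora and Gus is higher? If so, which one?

Link the given pairs in sequence: Gus < Juno; Juno < Kira; Kira < Vik; Vik < Nora.
Chaining these gives Gus < Juno < Kira < Vik < Nora.
So Nora is higher.

Nora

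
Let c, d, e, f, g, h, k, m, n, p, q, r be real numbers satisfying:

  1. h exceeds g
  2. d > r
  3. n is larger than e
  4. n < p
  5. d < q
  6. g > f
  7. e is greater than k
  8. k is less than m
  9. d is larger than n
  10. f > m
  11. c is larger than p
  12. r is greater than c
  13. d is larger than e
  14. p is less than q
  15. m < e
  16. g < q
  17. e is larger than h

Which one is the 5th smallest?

h

Piecing the relations together gives one ordering: k < m < f < g < h < e < n < p < c < r < d < q.
The 5th smallest is h.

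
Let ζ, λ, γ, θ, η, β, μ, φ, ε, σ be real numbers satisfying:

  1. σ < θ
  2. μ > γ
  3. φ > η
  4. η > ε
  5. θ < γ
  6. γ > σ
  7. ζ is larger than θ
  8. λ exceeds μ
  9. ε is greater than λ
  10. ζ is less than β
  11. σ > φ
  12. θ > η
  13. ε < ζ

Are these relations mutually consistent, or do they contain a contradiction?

Chaining the given relations yields η < φ < σ < θ < γ < μ < λ < ε, so η < ε. But one relation states ε < η. These cannot both hold.

inconsistent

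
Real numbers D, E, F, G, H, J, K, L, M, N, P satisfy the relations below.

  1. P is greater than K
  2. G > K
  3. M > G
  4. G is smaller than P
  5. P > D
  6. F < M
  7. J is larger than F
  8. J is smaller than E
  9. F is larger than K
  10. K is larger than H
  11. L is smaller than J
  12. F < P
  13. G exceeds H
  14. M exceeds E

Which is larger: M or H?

H < K < F < J < E < M, by transitivity through K, F, J, E.
So H < M; M is the larger of the two.

M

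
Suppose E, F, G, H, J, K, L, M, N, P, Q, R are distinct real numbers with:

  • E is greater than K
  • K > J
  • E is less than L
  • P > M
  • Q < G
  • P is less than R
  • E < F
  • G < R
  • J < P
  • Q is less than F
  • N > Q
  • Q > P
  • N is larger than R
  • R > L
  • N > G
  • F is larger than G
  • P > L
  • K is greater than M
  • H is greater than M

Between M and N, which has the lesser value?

M

Chaining the given relations: M < K < E < L < P < Q < G < R < N.
So M < N; M is the smaller of the two.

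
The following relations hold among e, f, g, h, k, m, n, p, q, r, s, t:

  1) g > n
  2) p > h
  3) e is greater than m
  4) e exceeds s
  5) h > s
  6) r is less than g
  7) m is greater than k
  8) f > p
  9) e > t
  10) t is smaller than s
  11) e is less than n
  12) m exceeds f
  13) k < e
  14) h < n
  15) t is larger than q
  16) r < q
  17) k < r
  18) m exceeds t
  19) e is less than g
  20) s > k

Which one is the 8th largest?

The consecutive relations fix a unique order: k < r < q < t < s < h < p < f < m < e < n < g.
Counting 8 from the largest end gives s.

s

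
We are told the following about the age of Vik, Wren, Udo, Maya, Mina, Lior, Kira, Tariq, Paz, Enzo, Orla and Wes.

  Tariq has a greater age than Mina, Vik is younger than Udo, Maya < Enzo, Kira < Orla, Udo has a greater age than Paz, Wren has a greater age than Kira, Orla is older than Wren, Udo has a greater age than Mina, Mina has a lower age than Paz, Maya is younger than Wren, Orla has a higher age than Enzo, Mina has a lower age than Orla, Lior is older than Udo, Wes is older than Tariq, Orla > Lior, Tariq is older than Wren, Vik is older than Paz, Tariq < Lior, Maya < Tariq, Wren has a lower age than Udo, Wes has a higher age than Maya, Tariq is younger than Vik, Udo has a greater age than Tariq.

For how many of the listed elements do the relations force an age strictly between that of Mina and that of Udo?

3

The relations place Mina below Udo. An element lies strictly between them when it is forced above Mina and also forced below Udo.
Above Mina: {Tariq, Paz, Wes, Vik, Lior, Orla}. Below Udo: {Kira, Maya, Wren, Tariq, Paz, Vik}.
Intersection: {Tariq, Paz, Vik} — 3.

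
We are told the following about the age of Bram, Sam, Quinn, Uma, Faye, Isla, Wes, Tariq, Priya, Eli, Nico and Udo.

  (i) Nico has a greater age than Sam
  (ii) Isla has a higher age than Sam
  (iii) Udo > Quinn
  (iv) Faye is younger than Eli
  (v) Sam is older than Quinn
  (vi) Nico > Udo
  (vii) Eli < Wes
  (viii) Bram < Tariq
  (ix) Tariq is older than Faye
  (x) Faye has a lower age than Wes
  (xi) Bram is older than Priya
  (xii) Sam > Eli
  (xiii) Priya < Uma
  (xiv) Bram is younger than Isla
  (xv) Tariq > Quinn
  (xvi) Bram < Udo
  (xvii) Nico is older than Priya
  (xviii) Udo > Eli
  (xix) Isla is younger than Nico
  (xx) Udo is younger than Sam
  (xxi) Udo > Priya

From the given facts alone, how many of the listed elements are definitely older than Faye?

Directly above Faye: Eli, Wes, Tariq.
One step further: Udo, Sam (5 so far).
One step further: Isla, Nico (7 so far).
Nothing else is reachable above Faye; 7 in all.

7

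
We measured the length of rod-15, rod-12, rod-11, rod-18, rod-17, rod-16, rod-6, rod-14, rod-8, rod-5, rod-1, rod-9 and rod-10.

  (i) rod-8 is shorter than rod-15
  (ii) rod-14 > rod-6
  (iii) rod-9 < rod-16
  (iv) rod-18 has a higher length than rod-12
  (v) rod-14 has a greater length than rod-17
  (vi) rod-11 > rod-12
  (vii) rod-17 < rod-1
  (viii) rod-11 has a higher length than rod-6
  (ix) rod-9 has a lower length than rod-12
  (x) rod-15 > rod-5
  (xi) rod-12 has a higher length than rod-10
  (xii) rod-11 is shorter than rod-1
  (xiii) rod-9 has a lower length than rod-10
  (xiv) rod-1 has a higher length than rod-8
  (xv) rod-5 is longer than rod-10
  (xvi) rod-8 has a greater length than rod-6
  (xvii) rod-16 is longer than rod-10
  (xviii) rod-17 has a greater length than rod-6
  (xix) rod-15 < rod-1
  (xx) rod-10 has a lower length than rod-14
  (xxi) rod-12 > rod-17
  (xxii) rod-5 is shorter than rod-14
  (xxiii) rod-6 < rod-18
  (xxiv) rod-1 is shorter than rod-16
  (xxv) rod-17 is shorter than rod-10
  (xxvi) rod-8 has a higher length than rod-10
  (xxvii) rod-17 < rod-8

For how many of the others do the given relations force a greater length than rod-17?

From rod-17 the given relations immediately reach rod-10, rod-12, rod-8, rod-1, rod-14.
From those, rod-5, rod-11, rod-18, rod-15, rod-16 — 10 in total.
Nothing else is reachable above rod-17; 10 in all.

10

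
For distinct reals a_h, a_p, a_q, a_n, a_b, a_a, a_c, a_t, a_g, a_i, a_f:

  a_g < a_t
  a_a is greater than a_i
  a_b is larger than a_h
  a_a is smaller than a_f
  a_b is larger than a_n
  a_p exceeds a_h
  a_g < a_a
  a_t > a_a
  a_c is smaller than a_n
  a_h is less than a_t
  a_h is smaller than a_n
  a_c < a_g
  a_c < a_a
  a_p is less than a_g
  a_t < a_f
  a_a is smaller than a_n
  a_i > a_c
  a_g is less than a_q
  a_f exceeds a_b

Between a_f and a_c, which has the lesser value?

a_c < a_i and a_i < a_a give a_c < a_a.
With a_a < a_n: a_c < a_i < a_a < a_n.
Then a_n < a_b extends the chain to a_b.
With a_b < a_f: a_c < a_i < a_a < a_n < a_b < a_f.
So a_c < a_f; a_c is the smaller of the two.

a_c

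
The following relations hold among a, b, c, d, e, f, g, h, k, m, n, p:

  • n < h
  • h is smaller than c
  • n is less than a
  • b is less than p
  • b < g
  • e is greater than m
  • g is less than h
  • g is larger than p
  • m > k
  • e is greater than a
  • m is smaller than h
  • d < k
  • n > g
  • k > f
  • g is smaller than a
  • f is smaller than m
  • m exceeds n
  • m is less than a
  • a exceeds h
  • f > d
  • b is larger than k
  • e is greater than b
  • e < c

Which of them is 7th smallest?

n

Piecing the relations together gives one ordering: d < f < k < b < p < g < n < m < h < a < e < c.
Counting 7 from the smallest end gives n.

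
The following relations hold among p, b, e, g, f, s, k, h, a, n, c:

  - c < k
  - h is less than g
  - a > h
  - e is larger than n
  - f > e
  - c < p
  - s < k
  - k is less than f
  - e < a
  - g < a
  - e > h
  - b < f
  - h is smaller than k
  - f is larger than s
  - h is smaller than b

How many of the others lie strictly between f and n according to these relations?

Chaining upward from n reaches: e, a.
Chaining downward from f reaches: h, e, b, c, s, k.
Strictly between n and f are those in both lists: e — 1 element.

1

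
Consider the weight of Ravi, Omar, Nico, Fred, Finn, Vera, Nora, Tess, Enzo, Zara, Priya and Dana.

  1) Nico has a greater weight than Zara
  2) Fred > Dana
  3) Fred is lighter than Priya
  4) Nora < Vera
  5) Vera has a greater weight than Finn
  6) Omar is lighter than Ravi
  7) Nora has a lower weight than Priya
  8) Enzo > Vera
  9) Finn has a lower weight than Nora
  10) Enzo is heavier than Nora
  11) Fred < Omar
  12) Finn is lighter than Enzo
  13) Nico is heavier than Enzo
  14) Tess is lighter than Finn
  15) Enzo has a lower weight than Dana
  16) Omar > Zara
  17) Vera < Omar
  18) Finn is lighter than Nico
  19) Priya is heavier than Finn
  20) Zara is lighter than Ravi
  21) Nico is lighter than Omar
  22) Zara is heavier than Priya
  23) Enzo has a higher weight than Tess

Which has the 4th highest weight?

Zara

Chaining the given pairs: Tess < Finn < Nora < Vera < Enzo < Dana < Fred < Priya < Zara < Nico < Omar < Ravi.
Counting 4 from the largest end gives Zara.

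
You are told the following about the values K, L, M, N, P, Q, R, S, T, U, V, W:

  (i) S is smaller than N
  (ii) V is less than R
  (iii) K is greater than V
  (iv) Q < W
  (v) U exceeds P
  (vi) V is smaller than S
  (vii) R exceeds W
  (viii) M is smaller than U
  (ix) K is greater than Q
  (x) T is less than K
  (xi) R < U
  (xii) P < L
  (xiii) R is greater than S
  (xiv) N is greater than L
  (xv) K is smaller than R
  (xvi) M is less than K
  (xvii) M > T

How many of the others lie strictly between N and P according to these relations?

Chaining upward from P reaches: L, U.
Chaining downward from N reaches: L, V, S.
Strictly between P and N are those in both lists: L — 1 element.

1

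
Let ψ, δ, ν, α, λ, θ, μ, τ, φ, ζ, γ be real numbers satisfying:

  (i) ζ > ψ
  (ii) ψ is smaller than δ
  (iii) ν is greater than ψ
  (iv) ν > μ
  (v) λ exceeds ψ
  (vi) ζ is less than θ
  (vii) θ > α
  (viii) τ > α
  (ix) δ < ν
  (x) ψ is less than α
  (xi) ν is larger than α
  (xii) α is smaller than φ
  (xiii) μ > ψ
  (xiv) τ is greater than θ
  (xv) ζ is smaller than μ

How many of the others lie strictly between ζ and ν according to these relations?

The relations place ζ below ν. An element lies strictly between them when it is forced above ζ and also forced below ν.
Above ζ: {μ, θ, τ}. Below ν: {ψ, α, μ, δ}.
Intersection: {μ} — 1.

1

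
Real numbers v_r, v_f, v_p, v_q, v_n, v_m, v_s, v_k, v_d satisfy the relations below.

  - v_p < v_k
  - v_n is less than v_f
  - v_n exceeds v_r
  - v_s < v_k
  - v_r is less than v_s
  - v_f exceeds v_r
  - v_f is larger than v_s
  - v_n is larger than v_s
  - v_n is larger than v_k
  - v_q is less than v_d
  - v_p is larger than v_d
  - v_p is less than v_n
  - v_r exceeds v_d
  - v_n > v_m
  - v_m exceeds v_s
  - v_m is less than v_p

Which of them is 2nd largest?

v_n

Chaining the given pairs: v_q < v_d < v_r < v_s < v_m < v_p < v_k < v_n < v_f.
The 2nd largest is v_n.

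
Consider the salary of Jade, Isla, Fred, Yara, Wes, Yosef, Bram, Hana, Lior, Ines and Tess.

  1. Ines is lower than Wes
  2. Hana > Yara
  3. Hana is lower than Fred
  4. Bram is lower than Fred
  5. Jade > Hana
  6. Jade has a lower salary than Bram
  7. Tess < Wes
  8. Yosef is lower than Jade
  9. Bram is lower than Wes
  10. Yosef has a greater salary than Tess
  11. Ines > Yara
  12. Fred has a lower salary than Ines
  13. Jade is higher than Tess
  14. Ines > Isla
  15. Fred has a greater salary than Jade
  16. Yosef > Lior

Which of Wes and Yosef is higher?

Wes

Link the given pairs in sequence: Yosef < Jade; Jade < Bram; Bram < Fred; Fred < Ines; Ines < Wes.
Together: Yosef < Jade < Bram < Fred < Ines < Wes.
So Yosef < Wes; Wes is the higher of the two.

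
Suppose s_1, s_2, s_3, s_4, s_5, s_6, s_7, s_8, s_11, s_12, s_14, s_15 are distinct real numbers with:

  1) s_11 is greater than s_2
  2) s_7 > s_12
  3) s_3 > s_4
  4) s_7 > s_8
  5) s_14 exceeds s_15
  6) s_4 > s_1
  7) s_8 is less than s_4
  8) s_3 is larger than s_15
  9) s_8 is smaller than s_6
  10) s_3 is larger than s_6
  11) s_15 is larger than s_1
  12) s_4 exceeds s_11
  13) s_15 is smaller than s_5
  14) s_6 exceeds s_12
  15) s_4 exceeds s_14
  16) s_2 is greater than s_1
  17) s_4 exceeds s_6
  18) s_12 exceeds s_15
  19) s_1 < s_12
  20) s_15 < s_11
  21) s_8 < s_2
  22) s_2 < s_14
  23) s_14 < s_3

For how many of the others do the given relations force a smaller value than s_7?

4

Directly below s_7: s_8, s_12.
One step further: s_1, s_15 (4 so far).
Nothing else is reachable below s_7; 4 in all.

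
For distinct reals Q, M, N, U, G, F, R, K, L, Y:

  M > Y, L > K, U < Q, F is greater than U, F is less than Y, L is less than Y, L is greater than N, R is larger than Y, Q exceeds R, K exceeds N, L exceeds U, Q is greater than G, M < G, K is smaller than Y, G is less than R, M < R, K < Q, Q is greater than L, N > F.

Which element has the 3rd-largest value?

The consecutive relations fix a unique order: U < F < N < K < L < Y < M < G < R < Q.
Counting 3 from the largest end gives G.

G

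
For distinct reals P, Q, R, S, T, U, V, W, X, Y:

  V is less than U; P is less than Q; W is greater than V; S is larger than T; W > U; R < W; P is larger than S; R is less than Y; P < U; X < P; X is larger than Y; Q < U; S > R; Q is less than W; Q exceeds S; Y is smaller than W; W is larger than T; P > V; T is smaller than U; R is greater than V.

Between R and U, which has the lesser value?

The relevant relations are R < Y; Y < X; X < P; P < Q; Q < U.
Chaining these gives R < Y < X < P < Q < U.
So R < U; R is the smaller of the two.

R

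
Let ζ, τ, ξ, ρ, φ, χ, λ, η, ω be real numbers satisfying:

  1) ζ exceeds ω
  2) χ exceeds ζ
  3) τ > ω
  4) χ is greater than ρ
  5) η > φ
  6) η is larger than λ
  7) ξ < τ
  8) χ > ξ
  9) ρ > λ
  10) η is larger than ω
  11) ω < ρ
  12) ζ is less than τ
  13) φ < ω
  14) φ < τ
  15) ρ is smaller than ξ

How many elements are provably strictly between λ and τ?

2

The relations place λ below τ. An element lies strictly between them when it is forced above λ and also forced below τ.
Above λ: {ρ, η, ξ, χ}. Below τ: {φ, ω, ζ, ρ, ξ}.
Intersection: {ρ, ξ} — 2.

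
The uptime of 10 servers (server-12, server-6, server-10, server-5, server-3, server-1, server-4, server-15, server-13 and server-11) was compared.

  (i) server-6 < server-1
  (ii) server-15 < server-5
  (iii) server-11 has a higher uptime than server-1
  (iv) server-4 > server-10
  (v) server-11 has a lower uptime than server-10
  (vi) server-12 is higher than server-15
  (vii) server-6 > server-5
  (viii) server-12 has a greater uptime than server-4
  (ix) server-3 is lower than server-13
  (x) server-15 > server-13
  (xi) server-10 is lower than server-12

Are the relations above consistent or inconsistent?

consistent

The single ordering server-3 < server-13 < server-15 < server-5 < server-6 < server-1 < server-11 < server-10 < server-4 < server-12 satisfies every listed relation, so no contradiction arises.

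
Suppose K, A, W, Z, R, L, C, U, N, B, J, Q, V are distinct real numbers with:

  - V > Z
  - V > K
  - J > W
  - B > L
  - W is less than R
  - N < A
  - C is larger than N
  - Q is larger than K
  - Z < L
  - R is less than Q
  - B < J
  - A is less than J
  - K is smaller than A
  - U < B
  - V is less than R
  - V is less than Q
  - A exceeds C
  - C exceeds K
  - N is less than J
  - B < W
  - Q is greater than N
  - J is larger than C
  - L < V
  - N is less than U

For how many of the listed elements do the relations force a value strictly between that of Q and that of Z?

The relations place Z below Q. An element lies strictly between them when it is forced above Z and also forced below Q.
Above Z: {L, B, W, V, R, J}. Below Q: {N, U, K, L, B, W, V, R}.
Intersection: {L, B, W, V, R} — 5.

5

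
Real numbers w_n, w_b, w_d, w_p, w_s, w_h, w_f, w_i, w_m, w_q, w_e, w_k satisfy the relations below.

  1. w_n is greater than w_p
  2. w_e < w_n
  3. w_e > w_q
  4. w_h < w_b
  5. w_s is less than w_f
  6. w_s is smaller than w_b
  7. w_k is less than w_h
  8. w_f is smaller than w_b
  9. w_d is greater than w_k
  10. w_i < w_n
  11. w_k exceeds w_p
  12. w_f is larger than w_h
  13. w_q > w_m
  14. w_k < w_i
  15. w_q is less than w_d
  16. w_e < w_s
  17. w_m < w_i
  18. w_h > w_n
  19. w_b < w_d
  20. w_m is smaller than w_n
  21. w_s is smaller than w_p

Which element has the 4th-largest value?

w_h

Chaining the given pairs: w_m < w_q < w_e < w_s < w_p < w_k < w_i < w_n < w_h < w_f < w_b < w_d.
Counting 4 from the largest end gives w_h.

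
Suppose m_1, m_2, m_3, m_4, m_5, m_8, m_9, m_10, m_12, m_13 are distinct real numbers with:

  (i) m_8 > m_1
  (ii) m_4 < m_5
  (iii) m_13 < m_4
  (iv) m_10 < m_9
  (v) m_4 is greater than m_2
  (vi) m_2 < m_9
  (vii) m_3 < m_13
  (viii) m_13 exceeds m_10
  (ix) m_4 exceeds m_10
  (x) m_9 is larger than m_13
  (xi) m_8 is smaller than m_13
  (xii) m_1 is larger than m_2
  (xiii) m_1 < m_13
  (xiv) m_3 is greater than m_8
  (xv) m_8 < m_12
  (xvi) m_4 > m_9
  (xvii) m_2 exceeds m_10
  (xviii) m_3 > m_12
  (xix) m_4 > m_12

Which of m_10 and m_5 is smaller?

Link the given pairs in sequence: m_10 < m_2; m_2 < m_1; m_1 < m_8; m_8 < m_12; m_12 < m_3; m_3 < m_13; m_13 < m_9; m_9 < m_4; m_4 < m_5.
Together: m_10 < m_2 < m_1 < m_8 < m_12 < m_3 < m_13 < m_9 < m_4 < m_5.
So m_10 < m_5; m_10 is the smaller of the two.

m_10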